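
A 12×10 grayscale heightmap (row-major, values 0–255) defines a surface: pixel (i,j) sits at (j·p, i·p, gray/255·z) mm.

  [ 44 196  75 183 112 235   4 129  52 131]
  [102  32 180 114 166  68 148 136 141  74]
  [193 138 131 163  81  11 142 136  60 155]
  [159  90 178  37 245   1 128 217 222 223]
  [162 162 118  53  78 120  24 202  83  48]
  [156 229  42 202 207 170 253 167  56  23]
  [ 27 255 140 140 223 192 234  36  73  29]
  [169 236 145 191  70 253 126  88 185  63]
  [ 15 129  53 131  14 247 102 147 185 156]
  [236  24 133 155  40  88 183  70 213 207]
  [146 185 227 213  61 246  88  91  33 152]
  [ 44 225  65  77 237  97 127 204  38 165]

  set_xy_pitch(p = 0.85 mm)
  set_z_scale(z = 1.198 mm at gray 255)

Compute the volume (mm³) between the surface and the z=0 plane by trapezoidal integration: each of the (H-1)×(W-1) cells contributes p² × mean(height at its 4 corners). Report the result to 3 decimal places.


height_mm = gray/255 × 1.198; cell vol = 0.85² × mean(4 corners)
unit = 0.85² × 1.198 / (4×255) = 0.000848583 mm³ per gray-sum
row 0: Σ corner-gray over 9 cells = 4293  → 3.6430
row 1: Σ corner-gray over 9 cells = 4218  → 3.5793
row 2: Σ corner-gray over 9 cells = 4690  → 3.9799
row 3: Σ corner-gray over 9 cells = 4508  → 3.8254
row 4: Σ corner-gray over 9 cells = 4721  → 4.0062
row 5: Σ corner-gray over 9 cells = 5473  → 4.6443
row 6: Σ corner-gray over 9 cells = 5462  → 4.6350
row 7: Σ corner-gray over 9 cells = 5007  → 4.2489
row 8: Σ corner-gray over 9 cells = 4442  → 3.7694
row 9: Σ corner-gray over 9 cells = 4841  → 4.1080
row 10: Σ corner-gray over 9 cells = 4935  → 4.1878
Σ rows: total corner-gray = 52590  → 44.6270 mm³

44.627


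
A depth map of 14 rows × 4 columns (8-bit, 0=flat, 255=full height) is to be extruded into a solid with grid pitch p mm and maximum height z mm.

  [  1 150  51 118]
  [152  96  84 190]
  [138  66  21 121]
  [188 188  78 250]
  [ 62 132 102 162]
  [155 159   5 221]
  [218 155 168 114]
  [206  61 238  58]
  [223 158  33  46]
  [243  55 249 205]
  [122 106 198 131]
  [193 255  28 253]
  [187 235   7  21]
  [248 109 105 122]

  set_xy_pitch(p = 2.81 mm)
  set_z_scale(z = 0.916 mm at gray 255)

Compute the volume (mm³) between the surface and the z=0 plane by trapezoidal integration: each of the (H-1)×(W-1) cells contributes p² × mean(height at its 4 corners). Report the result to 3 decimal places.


145.685

height_mm = gray/255 × 0.916; cell vol = 2.81² × mean(4 corners)
unit = 2.81² × 0.916 / (4×255) = 0.00709101 mm³ per gray-sum
row 0: Σ corner-gray over 3 cells = 1223  → 8.6723
row 1: Σ corner-gray over 3 cells = 1135  → 8.0483
row 2: Σ corner-gray over 3 cells = 1403  → 9.9487
row 3: Σ corner-gray over 3 cells = 1662  → 11.7853
row 4: Σ corner-gray over 3 cells = 1396  → 9.8990
row 5: Σ corner-gray over 3 cells = 1682  → 11.9271
row 6: Σ corner-gray over 3 cells = 1840  → 13.0475
row 7: Σ corner-gray over 3 cells = 1513  → 10.7287
row 8: Σ corner-gray over 3 cells = 1707  → 12.1043
row 9: Σ corner-gray over 3 cells = 1917  → 13.5935
row 10: Σ corner-gray over 3 cells = 1873  → 13.2815
row 11: Σ corner-gray over 3 cells = 1704  → 12.0831
row 12: Σ corner-gray over 3 cells = 1490  → 10.5656
Σ rows: total corner-gray = 20545  → 145.6847 mm³


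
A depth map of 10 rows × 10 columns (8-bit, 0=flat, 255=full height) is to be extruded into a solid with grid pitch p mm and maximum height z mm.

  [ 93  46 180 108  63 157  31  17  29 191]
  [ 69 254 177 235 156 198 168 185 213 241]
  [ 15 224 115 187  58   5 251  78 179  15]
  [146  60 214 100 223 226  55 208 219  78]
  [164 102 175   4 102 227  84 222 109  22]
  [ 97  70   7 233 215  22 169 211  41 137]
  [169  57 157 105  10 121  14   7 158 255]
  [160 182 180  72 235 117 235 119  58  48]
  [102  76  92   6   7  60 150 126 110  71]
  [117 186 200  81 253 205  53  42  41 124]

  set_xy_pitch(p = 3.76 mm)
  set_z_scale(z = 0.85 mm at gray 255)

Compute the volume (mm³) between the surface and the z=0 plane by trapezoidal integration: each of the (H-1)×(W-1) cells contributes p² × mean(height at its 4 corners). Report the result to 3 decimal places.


485.709

height_mm = gray/255 × 0.85; cell vol = 3.76² × mean(4 corners)
unit = 3.76² × 0.85 / (4×255) = 0.0117813 mm³ per gray-sum
row 0: Σ corner-gray over 9 cells = 5028  → 59.2365
row 1: Σ corner-gray over 9 cells = 5706  → 67.2243
row 2: Σ corner-gray over 9 cells = 5058  → 59.5900
row 3: Σ corner-gray over 9 cells = 5070  → 59.7314
row 4: Σ corner-gray over 9 cells = 4406  → 51.9086
row 5: Σ corner-gray over 9 cells = 3852  → 45.3817
row 6: Σ corner-gray over 9 cells = 4286  → 50.4948
row 7: Σ corner-gray over 9 cells = 4031  → 47.4906
row 8: Σ corner-gray over 9 cells = 3790  → 44.6513
Σ rows: total corner-gray = 41227  → 485.7090 mm³


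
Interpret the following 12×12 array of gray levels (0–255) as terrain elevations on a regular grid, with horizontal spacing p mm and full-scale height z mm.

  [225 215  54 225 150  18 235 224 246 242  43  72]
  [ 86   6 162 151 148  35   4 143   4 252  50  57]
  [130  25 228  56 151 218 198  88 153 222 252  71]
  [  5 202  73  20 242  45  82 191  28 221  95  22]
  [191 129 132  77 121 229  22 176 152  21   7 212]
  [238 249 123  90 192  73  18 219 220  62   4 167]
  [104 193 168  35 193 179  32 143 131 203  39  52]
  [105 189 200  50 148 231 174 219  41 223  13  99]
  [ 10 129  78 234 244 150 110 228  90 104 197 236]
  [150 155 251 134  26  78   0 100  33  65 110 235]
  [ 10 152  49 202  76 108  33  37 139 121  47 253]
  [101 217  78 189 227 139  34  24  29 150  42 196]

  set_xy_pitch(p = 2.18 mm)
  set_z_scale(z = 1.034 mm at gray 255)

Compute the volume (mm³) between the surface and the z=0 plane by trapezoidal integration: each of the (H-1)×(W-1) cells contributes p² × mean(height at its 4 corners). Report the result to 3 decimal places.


height_mm = gray/255 × 1.034; cell vol = 2.18² × mean(4 corners)
unit = 2.18² × 1.034 / (4×255) = 0.00481763 mm³ per gray-sum
row 0: Σ corner-gray over 11 cells = 5654  → 27.2389
row 1: Σ corner-gray over 11 cells = 5436  → 26.1886
row 2: Σ corner-gray over 11 cells = 5808  → 27.9808
row 3: Σ corner-gray over 11 cells = 4960  → 23.8954
row 4: Σ corner-gray over 11 cells = 5440  → 26.2079
row 5: Σ corner-gray over 11 cells = 5693  → 27.4268
row 6: Σ corner-gray over 11 cells = 5968  → 28.7516
row 7: Σ corner-gray over 11 cells = 6554  → 31.5747
row 8: Σ corner-gray over 11 cells = 5663  → 27.2822
row 9: Σ corner-gray over 11 cells = 4480  → 21.5830
row 10: Σ corner-gray over 11 cells = 4746  → 22.8645
Σ rows: total corner-gray = 60402  → 290.9944 mm³

290.994


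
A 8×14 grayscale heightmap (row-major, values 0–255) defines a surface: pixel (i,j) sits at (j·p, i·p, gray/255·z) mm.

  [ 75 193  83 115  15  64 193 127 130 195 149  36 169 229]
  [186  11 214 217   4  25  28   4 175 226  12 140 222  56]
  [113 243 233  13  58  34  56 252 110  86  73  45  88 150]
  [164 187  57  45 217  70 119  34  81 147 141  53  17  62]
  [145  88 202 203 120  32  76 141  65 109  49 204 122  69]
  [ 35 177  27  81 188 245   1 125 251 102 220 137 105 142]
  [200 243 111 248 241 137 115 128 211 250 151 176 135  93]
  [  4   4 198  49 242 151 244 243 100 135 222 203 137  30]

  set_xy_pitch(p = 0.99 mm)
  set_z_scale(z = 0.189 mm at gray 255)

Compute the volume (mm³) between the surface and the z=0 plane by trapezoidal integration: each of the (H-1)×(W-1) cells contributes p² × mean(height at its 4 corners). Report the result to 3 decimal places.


8.313

height_mm = gray/255 × 0.189; cell vol = 0.99² × mean(4 corners)
unit = 0.99² × 0.189 / (4×255) = 0.000181607 mm³ per gray-sum
row 0: Σ corner-gray over 13 cells = 6040  → 1.0969
row 1: Σ corner-gray over 13 cells = 5643  → 1.0248
row 2: Σ corner-gray over 13 cells = 5407  → 0.9819
row 3: Σ corner-gray over 13 cells = 5598  → 1.0166
row 4: Σ corner-gray over 13 cells = 6531  → 1.1861
row 5: Σ corner-gray over 13 cells = 8080  → 1.4674
row 6: Σ corner-gray over 13 cells = 8475  → 1.5391
Σ rows: total corner-gray = 45774  → 8.3129 mm³


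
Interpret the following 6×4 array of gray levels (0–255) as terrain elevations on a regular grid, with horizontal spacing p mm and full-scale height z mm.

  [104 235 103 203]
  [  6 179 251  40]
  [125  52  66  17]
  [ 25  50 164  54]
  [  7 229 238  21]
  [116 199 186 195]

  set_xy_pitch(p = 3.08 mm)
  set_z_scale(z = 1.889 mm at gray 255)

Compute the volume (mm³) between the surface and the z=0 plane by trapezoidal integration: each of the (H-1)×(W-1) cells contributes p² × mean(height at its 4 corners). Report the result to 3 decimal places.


132.993

height_mm = gray/255 × 1.889; cell vol = 3.08² × mean(4 corners)
unit = 3.08² × 1.889 / (4×255) = 0.0175684 mm³ per gray-sum
row 0: Σ corner-gray over 3 cells = 1889  → 33.1868
row 1: Σ corner-gray over 3 cells = 1284  → 22.5579
row 2: Σ corner-gray over 3 cells = 885  → 15.5481
row 3: Σ corner-gray over 3 cells = 1469  → 25.8080
row 4: Σ corner-gray over 3 cells = 2043  → 35.8923
Σ rows: total corner-gray = 7570  → 132.9931 mm³


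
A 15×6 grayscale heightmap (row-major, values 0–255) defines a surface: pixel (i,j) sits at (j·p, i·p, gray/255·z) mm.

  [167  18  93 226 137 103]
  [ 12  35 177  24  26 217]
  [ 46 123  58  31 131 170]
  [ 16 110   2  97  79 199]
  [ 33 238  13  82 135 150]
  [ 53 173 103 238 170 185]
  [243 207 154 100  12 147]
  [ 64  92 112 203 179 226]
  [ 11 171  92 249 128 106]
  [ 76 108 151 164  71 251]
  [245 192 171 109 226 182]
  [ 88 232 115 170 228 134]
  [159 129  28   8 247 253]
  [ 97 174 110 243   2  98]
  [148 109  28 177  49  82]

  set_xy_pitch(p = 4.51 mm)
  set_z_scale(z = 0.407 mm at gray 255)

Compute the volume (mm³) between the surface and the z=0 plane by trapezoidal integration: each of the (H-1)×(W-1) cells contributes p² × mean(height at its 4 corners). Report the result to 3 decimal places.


height_mm = gray/255 × 0.407; cell vol = 4.51² × mean(4 corners)
unit = 4.51² × 0.407 / (4×255) = 0.0081161 mm³ per gray-sum
row 0: Σ corner-gray over 5 cells = 1971  → 15.9968
row 1: Σ corner-gray over 5 cells = 1655  → 13.4321
row 2: Σ corner-gray over 5 cells = 1693  → 13.7406
row 3: Σ corner-gray over 5 cells = 1910  → 15.5017
row 4: Σ corner-gray over 5 cells = 2725  → 22.1164
row 5: Σ corner-gray over 5 cells = 2942  → 23.8776
row 6: Σ corner-gray over 5 cells = 2798  → 22.7088
row 7: Σ corner-gray over 5 cells = 2859  → 23.2039
row 8: Σ corner-gray over 5 cells = 2712  → 22.0109
row 9: Σ corner-gray over 5 cells = 3138  → 25.4683
row 10: Σ corner-gray over 5 cells = 3535  → 28.6904
row 11: Σ corner-gray over 5 cells = 2948  → 23.9263
row 12: Σ corner-gray over 5 cells = 2489  → 20.2010
row 13: Σ corner-gray over 5 cells = 2209  → 17.9285
Σ rows: total corner-gray = 35584  → 288.8033 mm³

288.803


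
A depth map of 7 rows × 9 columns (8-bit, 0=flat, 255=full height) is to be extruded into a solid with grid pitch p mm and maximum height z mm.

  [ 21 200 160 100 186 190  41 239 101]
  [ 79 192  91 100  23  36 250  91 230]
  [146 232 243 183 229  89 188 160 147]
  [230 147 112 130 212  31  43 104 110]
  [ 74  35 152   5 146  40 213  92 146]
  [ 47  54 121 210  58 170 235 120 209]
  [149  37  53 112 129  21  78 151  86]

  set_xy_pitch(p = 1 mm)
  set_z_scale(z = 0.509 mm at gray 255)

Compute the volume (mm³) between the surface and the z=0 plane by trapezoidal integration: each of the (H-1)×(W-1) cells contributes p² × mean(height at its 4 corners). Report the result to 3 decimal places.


height_mm = gray/255 × 0.509; cell vol = 1² × mean(4 corners)
unit = 1² × 0.509 / (4×255) = 0.00049902 mm³ per gray-sum
row 0: Σ corner-gray over 8 cells = 4229  → 2.1104
row 1: Σ corner-gray over 8 cells = 4816  → 2.4033
row 2: Σ corner-gray over 8 cells = 4839  → 2.4148
row 3: Σ corner-gray over 8 cells = 3484  → 1.7386
row 4: Σ corner-gray over 8 cells = 3778  → 1.8853
row 5: Σ corner-gray over 8 cells = 3589  → 1.7910
Σ rows: total corner-gray = 24735  → 12.3432 mm³

12.343


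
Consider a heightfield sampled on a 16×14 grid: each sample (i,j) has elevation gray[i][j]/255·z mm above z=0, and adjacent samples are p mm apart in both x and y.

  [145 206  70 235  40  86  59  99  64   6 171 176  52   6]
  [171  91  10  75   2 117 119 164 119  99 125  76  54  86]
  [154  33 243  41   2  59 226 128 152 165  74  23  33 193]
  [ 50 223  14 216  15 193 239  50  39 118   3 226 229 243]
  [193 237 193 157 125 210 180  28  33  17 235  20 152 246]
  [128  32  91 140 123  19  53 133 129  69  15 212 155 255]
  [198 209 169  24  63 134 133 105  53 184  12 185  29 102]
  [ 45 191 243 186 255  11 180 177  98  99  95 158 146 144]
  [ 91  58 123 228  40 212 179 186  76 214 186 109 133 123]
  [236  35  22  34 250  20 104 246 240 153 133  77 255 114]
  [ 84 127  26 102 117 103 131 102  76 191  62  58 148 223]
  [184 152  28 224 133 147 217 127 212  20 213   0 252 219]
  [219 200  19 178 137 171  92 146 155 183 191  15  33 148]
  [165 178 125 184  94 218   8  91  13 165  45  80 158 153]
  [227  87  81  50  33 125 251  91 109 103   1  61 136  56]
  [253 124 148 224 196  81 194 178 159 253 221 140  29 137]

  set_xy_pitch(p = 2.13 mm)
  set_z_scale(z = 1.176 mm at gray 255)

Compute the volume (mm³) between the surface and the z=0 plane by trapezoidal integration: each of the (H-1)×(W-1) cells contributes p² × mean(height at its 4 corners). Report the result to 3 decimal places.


501.020

height_mm = gray/255 × 1.176; cell vol = 2.13² × mean(4 corners)
unit = 2.13² × 1.176 / (4×255) = 0.00523078 mm³ per gray-sum
row 0: Σ corner-gray over 13 cells = 5038  → 26.3527
row 1: Σ corner-gray over 13 cells = 5064  → 26.4887
row 2: Σ corner-gray over 13 cells = 6128  → 32.0542
row 3: Σ corner-gray over 13 cells = 7036  → 36.8038
row 4: Σ corner-gray over 13 cells = 6338  → 33.1527
row 5: Σ corner-gray over 13 cells = 5625  → 29.4231
row 6: Σ corner-gray over 13 cells = 6767  → 35.3967
row 7: Σ corner-gray over 13 cells = 7569  → 39.5918
row 8: Σ corner-gray over 13 cells = 7190  → 37.6093
row 9: Σ corner-gray over 13 cells = 6281  → 32.8545
row 10: Σ corner-gray over 13 cells = 6646  → 34.7638
row 11: Σ corner-gray over 13 cells = 7260  → 37.9755
row 12: Σ corner-gray over 13 cells = 6443  → 33.7019
row 13: Σ corner-gray over 13 cells = 5575  → 29.1616
row 14: Σ corner-gray over 13 cells = 6823  → 35.6896
Σ rows: total corner-gray = 95783  → 501.0197 mm³


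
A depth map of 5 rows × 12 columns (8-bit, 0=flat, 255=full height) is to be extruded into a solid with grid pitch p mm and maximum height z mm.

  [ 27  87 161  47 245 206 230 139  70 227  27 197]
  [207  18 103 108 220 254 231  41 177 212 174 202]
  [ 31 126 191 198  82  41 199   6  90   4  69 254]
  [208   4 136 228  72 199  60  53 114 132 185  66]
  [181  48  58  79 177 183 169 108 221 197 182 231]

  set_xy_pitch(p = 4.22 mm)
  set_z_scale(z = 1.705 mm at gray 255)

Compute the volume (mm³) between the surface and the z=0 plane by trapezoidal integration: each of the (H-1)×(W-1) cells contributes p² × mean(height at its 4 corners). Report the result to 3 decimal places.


height_mm = gray/255 × 1.705; cell vol = 4.22² × mean(4 corners)
unit = 4.22² × 1.705 / (4×255) = 0.029768 mm³ per gray-sum
row 0: Σ corner-gray over 11 cells = 6587  → 196.0816
row 1: Σ corner-gray over 11 cells = 5782  → 172.1184
row 2: Σ corner-gray over 11 cells = 4937  → 146.9644
row 3: Σ corner-gray over 11 cells = 5896  → 175.5119
Σ rows: total corner-gray = 23202  → 690.6763 mm³

690.676


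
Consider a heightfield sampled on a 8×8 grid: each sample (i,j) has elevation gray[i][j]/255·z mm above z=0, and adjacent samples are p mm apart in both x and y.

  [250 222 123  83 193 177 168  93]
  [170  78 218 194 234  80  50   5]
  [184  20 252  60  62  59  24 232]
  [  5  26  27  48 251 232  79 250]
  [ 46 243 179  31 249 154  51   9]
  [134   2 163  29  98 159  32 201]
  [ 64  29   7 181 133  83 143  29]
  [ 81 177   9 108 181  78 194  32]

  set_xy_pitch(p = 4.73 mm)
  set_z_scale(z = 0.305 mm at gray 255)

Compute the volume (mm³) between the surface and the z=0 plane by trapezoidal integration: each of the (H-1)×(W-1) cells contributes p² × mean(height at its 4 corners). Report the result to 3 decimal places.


height_mm = gray/255 × 0.305; cell vol = 4.73² × mean(4 corners)
unit = 4.73² × 0.305 / (4×255) = 0.00668994 mm³ per gray-sum
row 0: Σ corner-gray over 7 cells = 4158  → 27.8168
row 1: Σ corner-gray over 7 cells = 3253  → 21.7624
row 2: Σ corner-gray over 7 cells = 2951  → 19.7420
row 3: Σ corner-gray over 7 cells = 3450  → 23.0803
row 4: Σ corner-gray over 7 cells = 3170  → 21.2071
row 5: Σ corner-gray over 7 cells = 2546  → 17.0326
row 6: Σ corner-gray over 7 cells = 2852  → 19.0797
Σ rows: total corner-gray = 22380  → 149.7208 mm³

149.721


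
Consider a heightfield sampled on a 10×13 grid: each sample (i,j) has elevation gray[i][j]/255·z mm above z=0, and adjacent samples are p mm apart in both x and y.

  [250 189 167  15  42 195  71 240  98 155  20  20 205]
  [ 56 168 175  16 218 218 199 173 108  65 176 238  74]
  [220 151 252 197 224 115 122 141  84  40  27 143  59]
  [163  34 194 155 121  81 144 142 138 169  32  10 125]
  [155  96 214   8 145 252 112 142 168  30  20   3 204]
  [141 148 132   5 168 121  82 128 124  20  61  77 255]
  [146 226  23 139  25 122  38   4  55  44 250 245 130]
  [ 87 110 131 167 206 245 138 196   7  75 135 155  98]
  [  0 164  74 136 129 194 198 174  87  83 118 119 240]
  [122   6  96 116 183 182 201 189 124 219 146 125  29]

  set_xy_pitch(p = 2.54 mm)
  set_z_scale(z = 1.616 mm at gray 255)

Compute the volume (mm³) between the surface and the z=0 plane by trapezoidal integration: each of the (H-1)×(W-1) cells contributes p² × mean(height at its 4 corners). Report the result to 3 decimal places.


554.631

height_mm = gray/255 × 1.616; cell vol = 2.54² × mean(4 corners)
unit = 2.54² × 1.616 / (4×255) = 0.0102214 mm³ per gray-sum
row 0: Σ corner-gray over 12 cells = 6517  → 66.6126
row 1: Σ corner-gray over 12 cells = 6909  → 70.6194
row 2: Σ corner-gray over 12 cells = 5999  → 61.3179
row 3: Σ corner-gray over 12 cells = 5467  → 55.8802
row 4: Σ corner-gray over 12 cells = 5267  → 53.8359
row 5: Σ corner-gray over 12 cells = 5146  → 52.5991
row 6: Σ corner-gray over 12 cells = 5933  → 60.6433
row 7: Σ corner-gray over 12 cells = 6507  → 66.5104
row 8: Σ corner-gray over 12 cells = 6517  → 66.6126
Σ rows: total corner-gray = 54262  → 554.6314 mm³


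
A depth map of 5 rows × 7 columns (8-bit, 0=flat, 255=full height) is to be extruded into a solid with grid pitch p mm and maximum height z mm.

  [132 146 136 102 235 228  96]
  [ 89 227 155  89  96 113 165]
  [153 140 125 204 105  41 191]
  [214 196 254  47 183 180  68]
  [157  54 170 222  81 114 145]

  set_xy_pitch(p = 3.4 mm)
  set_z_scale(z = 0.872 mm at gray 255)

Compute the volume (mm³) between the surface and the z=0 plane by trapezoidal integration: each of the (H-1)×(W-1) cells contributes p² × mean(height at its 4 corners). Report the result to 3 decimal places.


height_mm = gray/255 × 0.872; cell vol = 3.4² × mean(4 corners)
unit = 3.4² × 0.872 / (4×255) = 0.00988267 mm³ per gray-sum
row 0: Σ corner-gray over 6 cells = 3536  → 34.9451
row 1: Σ corner-gray over 6 cells = 3188  → 31.5059
row 2: Σ corner-gray over 6 cells = 3576  → 35.3404
row 3: Σ corner-gray over 6 cells = 3586  → 35.4392
Σ rows: total corner-gray = 13886  → 137.2307 mm³

137.231


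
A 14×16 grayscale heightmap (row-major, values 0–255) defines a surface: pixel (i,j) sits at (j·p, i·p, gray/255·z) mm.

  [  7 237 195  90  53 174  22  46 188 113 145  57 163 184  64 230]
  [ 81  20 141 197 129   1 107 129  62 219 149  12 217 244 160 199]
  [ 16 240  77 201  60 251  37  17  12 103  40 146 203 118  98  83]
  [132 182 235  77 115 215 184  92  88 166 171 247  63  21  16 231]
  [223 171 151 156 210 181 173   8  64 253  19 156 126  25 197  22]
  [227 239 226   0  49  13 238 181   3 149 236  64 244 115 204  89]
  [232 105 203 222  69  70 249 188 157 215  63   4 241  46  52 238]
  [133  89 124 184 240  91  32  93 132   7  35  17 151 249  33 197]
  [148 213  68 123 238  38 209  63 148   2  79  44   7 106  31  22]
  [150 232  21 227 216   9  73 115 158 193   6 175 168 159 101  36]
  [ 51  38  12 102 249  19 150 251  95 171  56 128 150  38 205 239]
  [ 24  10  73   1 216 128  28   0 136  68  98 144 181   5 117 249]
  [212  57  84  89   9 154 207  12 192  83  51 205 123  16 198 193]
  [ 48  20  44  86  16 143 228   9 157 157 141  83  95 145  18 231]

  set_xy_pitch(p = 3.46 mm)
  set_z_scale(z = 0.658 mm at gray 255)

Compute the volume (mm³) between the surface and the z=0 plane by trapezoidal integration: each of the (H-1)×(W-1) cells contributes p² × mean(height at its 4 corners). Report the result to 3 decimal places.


723.601

height_mm = gray/255 × 0.658; cell vol = 3.46² × mean(4 corners)
unit = 3.46² × 0.658 / (4×255) = 0.00772286 mm³ per gray-sum
row 0: Σ corner-gray over 15 cells = 7553  → 58.3307
row 1: Σ corner-gray over 15 cells = 7159  → 55.2879
row 2: Σ corner-gray over 15 cells = 7412  → 57.2418
row 3: Σ corner-gray over 15 cells = 8132  → 62.8023
row 4: Σ corner-gray over 15 cells = 8263  → 63.8140
row 5: Σ corner-gray over 15 cells = 8476  → 65.4589
row 6: Σ corner-gray over 15 cells = 7522  → 58.0913
row 7: Σ corner-gray over 15 cells = 6192  → 47.8199
row 8: Σ corner-gray over 15 cells = 6800  → 52.5154
row 9: Σ corner-gray over 15 cells = 7510  → 57.9986
row 10: Σ corner-gray over 15 cells = 6301  → 48.6617
row 11: Σ corner-gray over 15 cells = 6048  → 46.7078
row 12: Σ corner-gray over 15 cells = 6328  → 48.8702
Σ rows: total corner-gray = 93696  → 723.6007 mm³


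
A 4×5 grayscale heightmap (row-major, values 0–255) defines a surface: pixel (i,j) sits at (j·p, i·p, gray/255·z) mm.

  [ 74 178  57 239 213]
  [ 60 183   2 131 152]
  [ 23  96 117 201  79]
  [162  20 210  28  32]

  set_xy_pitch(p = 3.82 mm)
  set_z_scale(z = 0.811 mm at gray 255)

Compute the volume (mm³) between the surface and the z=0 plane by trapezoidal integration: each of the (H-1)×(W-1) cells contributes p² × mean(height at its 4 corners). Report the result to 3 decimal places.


63.732

height_mm = gray/255 × 0.811; cell vol = 3.82² × mean(4 corners)
unit = 3.82² × 0.811 / (4×255) = 0.0116024 mm³ per gray-sum
row 0: Σ corner-gray over 4 cells = 2079  → 24.1214
row 1: Σ corner-gray over 4 cells = 1774  → 20.5826
row 2: Σ corner-gray over 4 cells = 1640  → 19.0279
Σ rows: total corner-gray = 5493  → 63.7319 mm³


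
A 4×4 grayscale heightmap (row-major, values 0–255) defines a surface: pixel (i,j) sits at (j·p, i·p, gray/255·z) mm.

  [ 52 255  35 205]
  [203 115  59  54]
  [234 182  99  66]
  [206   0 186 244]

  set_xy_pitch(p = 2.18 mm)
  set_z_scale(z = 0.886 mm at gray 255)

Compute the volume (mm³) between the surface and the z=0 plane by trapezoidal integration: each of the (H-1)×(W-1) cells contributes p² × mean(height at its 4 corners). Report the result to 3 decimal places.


18.960

height_mm = gray/255 × 0.886; cell vol = 2.18² × mean(4 corners)
unit = 2.18² × 0.886 / (4×255) = 0.00412807 mm³ per gray-sum
row 0: Σ corner-gray over 3 cells = 1442  → 5.9527
row 1: Σ corner-gray over 3 cells = 1467  → 6.0559
row 2: Σ corner-gray over 3 cells = 1684  → 6.9517
Σ rows: total corner-gray = 4593  → 18.9602 mm³


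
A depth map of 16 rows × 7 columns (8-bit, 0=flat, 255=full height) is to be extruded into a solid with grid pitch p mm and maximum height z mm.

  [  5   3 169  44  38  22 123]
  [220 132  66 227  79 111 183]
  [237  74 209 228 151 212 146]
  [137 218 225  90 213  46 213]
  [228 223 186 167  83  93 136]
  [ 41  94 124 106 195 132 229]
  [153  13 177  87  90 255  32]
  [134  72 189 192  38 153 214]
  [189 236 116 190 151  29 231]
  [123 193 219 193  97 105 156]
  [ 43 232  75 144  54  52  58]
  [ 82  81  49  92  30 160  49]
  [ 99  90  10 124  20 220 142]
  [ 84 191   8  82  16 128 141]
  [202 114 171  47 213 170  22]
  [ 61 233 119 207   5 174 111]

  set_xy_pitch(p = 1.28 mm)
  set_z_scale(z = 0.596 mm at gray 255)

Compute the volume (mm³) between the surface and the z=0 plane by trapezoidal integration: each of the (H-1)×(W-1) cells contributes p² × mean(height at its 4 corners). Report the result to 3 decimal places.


height_mm = gray/255 × 0.596; cell vol = 1.28² × mean(4 corners)
unit = 1.28² × 0.596 / (4×255) = 0.00095734 mm³ per gray-sum
row 0: Σ corner-gray over 6 cells = 2313  → 2.2143
row 1: Σ corner-gray over 6 cells = 3764  → 3.6034
row 2: Σ corner-gray over 6 cells = 4065  → 3.8916
row 3: Σ corner-gray over 6 cells = 3802  → 3.6398
row 4: Σ corner-gray over 6 cells = 3440  → 3.2932
row 5: Σ corner-gray over 6 cells = 3001  → 2.8730
row 6: Σ corner-gray over 6 cells = 3065  → 2.9342
row 7: Σ corner-gray over 6 cells = 3500  → 3.3507
row 8: Σ corner-gray over 6 cells = 3757  → 3.5967
row 9: Σ corner-gray over 6 cells = 3108  → 2.9754
row 10: Σ corner-gray over 6 cells = 2170  → 2.0774
row 11: Σ corner-gray over 6 cells = 2124  → 2.0334
row 12: Σ corner-gray over 6 cells = 2244  → 2.1483
row 13: Σ corner-gray over 6 cells = 2729  → 2.6126
row 14: Σ corner-gray over 6 cells = 3302  → 3.1611
Σ rows: total corner-gray = 46384  → 44.4052 mm³

44.405


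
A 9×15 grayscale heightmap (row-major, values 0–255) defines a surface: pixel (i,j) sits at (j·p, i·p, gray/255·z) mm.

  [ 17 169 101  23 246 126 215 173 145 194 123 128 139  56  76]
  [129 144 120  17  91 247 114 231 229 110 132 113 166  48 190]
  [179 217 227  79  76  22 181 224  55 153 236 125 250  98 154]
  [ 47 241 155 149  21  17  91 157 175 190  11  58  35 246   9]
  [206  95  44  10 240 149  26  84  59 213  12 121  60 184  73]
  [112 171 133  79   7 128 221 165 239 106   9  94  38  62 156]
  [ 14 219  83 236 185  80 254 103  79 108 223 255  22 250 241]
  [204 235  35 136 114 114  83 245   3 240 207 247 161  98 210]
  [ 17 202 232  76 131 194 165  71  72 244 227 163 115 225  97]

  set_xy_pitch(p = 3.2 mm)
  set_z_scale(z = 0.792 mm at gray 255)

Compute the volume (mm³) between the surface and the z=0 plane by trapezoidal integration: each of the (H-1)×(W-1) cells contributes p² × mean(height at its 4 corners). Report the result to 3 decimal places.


477.262

height_mm = gray/255 × 0.792; cell vol = 3.2² × mean(4 corners)
unit = 3.2² × 0.792 / (4×255) = 0.00795106 mm³ per gray-sum
row 0: Σ corner-gray over 14 cells = 7612  → 60.5235
row 1: Σ corner-gray over 14 cells = 8062  → 64.1014
row 2: Σ corner-gray over 14 cells = 7367  → 58.5755
row 3: Σ corner-gray over 14 cells = 6021  → 47.8733
row 4: Σ corner-gray over 14 cells = 6045  → 48.0642
row 5: Σ corner-gray over 14 cells = 7621  → 60.5950
row 6: Σ corner-gray over 14 cells = 8699  → 69.1663
row 7: Σ corner-gray over 14 cells = 8598  → 68.3632
Σ rows: total corner-gray = 60025  → 477.2623 mm³


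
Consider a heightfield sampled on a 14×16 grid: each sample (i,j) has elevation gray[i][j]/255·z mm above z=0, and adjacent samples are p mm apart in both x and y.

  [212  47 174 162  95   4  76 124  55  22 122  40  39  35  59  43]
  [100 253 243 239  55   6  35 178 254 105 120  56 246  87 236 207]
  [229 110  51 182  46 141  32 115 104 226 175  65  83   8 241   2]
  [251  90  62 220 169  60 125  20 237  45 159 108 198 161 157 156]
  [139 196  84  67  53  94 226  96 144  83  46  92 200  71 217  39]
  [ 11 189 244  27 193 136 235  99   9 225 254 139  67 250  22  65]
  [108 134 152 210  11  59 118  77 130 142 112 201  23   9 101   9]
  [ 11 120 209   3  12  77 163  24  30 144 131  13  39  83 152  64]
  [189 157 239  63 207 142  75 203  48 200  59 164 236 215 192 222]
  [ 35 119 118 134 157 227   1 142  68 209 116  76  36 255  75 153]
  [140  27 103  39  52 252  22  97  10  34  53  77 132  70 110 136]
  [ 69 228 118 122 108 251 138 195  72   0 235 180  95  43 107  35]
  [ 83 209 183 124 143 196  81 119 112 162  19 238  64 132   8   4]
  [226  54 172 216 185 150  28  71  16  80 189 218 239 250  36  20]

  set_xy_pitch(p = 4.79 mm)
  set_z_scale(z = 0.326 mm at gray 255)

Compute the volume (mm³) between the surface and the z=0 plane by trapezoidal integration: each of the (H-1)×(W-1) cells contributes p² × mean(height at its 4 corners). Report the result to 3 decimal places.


688.308

height_mm = gray/255 × 0.326; cell vol = 4.79² × mean(4 corners)
unit = 4.79² × 0.326 / (4×255) = 0.00733311 mm³ per gray-sum
row 0: Σ corner-gray over 15 cells = 6896  → 50.5692
row 1: Σ corner-gray over 15 cells = 7922  → 58.0929
row 2: Σ corner-gray over 15 cells = 7418  → 54.3970
row 3: Σ corner-gray over 15 cells = 7545  → 55.3283
row 4: Σ corner-gray over 15 cells = 7770  → 56.9783
row 5: Σ corner-gray over 15 cells = 7329  → 53.7444
row 6: Σ corner-gray over 15 cells = 5550  → 40.6988
row 7: Σ corner-gray over 15 cells = 7286  → 53.4291
row 8: Σ corner-gray over 15 cells = 8465  → 62.0748
row 9: Σ corner-gray over 15 cells = 6086  → 44.6293
row 10: Σ corner-gray over 15 cells = 6320  → 46.3453
row 11: Σ corner-gray over 15 cells = 7555  → 55.4017
row 12: Σ corner-gray over 15 cells = 7721  → 56.6190
Σ rows: total corner-gray = 93863  → 688.3081 mm³


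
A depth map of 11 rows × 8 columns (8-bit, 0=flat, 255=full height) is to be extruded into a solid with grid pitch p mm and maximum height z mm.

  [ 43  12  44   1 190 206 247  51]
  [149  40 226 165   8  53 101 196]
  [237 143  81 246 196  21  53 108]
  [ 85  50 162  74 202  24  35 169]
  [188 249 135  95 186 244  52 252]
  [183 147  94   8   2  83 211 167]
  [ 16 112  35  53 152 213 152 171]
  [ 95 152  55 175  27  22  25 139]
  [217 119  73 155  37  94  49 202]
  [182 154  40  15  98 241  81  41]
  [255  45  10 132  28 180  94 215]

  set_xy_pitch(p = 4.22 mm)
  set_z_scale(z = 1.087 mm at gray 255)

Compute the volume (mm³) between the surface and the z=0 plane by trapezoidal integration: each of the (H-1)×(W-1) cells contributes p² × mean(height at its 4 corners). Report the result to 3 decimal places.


595.839

height_mm = gray/255 × 1.087; cell vol = 4.22² × mean(4 corners)
unit = 4.22² × 1.087 / (4×255) = 0.0189782 mm³ per gray-sum
row 0: Σ corner-gray over 7 cells = 3025  → 57.4090
row 1: Σ corner-gray over 7 cells = 3356  → 63.6907
row 2: Σ corner-gray over 7 cells = 3173  → 60.2177
row 3: Σ corner-gray over 7 cells = 3710  → 70.4090
row 4: Σ corner-gray over 7 cells = 3802  → 72.1550
row 5: Σ corner-gray over 7 cells = 3061  → 58.0922
row 6: Σ corner-gray over 7 cells = 2767  → 52.5126
row 7: Σ corner-gray over 7 cells = 2619  → 49.7038
row 8: Σ corner-gray over 7 cells = 2954  → 56.0615
row 9: Σ corner-gray over 7 cells = 2929  → 55.5871
Σ rows: total corner-gray = 31396  → 595.8385 mm³


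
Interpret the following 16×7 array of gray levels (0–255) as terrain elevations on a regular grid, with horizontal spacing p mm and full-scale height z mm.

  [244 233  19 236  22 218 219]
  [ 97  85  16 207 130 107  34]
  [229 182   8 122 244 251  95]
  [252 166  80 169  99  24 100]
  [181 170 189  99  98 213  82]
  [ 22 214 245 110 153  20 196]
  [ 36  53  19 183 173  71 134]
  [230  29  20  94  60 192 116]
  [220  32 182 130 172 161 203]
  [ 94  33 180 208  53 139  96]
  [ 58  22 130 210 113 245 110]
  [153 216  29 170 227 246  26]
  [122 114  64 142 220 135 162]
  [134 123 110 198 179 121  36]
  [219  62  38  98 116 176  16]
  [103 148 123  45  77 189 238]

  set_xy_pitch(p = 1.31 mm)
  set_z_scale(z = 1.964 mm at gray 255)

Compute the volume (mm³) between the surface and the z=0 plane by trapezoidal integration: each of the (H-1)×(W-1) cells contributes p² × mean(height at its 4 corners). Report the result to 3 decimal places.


height_mm = gray/255 × 1.964; cell vol = 1.31² × mean(4 corners)
unit = 1.31² × 1.964 / (4×255) = 0.00330433 mm³ per gray-sum
row 0: Σ corner-gray over 6 cells = 3140  → 10.3756
row 1: Σ corner-gray over 6 cells = 3159  → 10.4384
row 2: Σ corner-gray over 6 cells = 3366  → 11.1224
row 3: Σ corner-gray over 6 cells = 3229  → 10.6697
row 4: Σ corner-gray over 6 cells = 3503  → 11.5751
row 5: Σ corner-gray over 6 cells = 2870  → 9.4834
row 6: Σ corner-gray over 6 cells = 2304  → 7.6132
row 7: Σ corner-gray over 6 cells = 2913  → 9.6255
row 8: Σ corner-gray over 6 cells = 3193  → 10.5507
row 9: Σ corner-gray over 6 cells = 3024  → 9.9923
row 10: Σ corner-gray over 6 cells = 3563  → 11.7733
row 11: Σ corner-gray over 6 cells = 3589  → 11.8593
row 12: Σ corner-gray over 6 cells = 3266  → 10.7920
row 13: Σ corner-gray over 6 cells = 2847  → 9.4074
row 14: Σ corner-gray over 6 cells = 2720  → 8.9878
Σ rows: total corner-gray = 46686  → 154.2661 mm³

154.266


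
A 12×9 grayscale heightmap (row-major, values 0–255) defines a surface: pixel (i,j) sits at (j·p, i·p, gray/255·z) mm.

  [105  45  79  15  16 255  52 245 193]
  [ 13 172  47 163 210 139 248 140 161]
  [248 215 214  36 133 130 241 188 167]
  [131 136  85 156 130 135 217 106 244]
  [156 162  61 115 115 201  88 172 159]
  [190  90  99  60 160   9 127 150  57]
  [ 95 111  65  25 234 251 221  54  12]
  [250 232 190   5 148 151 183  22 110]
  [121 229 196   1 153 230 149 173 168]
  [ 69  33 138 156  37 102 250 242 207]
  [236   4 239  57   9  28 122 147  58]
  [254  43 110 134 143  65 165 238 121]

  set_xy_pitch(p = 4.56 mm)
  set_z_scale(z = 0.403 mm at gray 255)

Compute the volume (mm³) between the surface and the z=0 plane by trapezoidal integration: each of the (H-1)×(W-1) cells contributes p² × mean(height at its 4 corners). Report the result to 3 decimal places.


height_mm = gray/255 × 0.403; cell vol = 4.56² × mean(4 corners)
unit = 4.56² × 0.403 / (4×255) = 0.00821551 mm³ per gray-sum
row 0: Σ corner-gray over 8 cells = 4124  → 33.8808
row 1: Σ corner-gray over 8 cells = 5141  → 42.2359
row 2: Σ corner-gray over 8 cells = 5034  → 41.3569
row 3: Σ corner-gray over 8 cells = 4448  → 36.5426
row 4: Σ corner-gray over 8 cells = 3780  → 31.0546
row 5: Σ corner-gray over 8 cells = 3666  → 30.1181
row 6: Σ corner-gray over 8 cells = 4251  → 34.9241
row 7: Σ corner-gray over 8 cells = 4773  → 39.2126
row 8: Σ corner-gray over 8 cells = 4743  → 38.9662
row 9: Σ corner-gray over 8 cells = 3698  → 30.3810
row 10: Σ corner-gray over 8 cells = 3677  → 30.2084
Σ rows: total corner-gray = 47335  → 388.8812 mm³

388.881


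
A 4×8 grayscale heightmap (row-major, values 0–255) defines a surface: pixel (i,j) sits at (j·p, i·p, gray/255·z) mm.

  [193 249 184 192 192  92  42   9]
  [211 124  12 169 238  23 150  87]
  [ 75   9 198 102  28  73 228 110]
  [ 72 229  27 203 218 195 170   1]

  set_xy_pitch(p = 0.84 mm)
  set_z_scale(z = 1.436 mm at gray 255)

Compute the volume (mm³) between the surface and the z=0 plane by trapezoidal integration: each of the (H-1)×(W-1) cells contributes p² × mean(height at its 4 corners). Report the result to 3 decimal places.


height_mm = gray/255 × 1.436; cell vol = 0.84² × mean(4 corners)
unit = 0.84² × 1.436 / (4×255) = 0.000993374 mm³ per gray-sum
row 0: Σ corner-gray over 7 cells = 3834  → 3.8086
row 1: Σ corner-gray over 7 cells = 3191  → 3.1699
row 2: Σ corner-gray over 7 cells = 3618  → 3.5940
Σ rows: total corner-gray = 10643  → 10.5725 mm³

10.572


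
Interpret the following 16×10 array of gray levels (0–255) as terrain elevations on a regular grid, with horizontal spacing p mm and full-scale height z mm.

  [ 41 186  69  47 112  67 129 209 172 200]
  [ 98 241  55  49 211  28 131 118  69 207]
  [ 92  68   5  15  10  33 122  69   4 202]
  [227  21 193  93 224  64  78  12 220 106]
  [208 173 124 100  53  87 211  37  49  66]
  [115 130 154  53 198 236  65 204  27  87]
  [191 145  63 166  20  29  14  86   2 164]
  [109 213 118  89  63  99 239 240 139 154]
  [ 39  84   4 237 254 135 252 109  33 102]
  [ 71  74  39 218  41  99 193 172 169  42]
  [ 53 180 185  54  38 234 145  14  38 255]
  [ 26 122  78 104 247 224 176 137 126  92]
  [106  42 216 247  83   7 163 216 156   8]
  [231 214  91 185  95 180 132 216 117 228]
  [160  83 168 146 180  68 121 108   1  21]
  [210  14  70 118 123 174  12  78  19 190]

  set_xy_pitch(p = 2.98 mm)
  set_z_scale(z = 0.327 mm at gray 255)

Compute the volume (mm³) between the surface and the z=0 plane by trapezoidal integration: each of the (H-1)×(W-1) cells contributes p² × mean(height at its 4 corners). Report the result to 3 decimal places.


181.052

height_mm = gray/255 × 0.327; cell vol = 2.98² × mean(4 corners)
unit = 2.98² × 0.327 / (4×255) = 0.00284695 mm³ per gray-sum
row 0: Σ corner-gray over 9 cells = 4332  → 12.3330
row 1: Σ corner-gray over 9 cells = 3055  → 8.6974
row 2: Σ corner-gray over 9 cells = 3089  → 8.7942
row 3: Σ corner-gray over 9 cells = 4085  → 11.6298
row 4: Σ corner-gray over 9 cells = 4278  → 12.1793
row 5: Σ corner-gray over 9 cells = 3741  → 10.6504
row 6: Σ corner-gray over 9 cells = 4068  → 11.5814
row 7: Σ corner-gray over 9 cells = 5020  → 14.2917
row 8: Σ corner-gray over 9 cells = 4480  → 12.7543
row 9: Σ corner-gray over 9 cells = 4207  → 11.9771
row 10: Σ corner-gray over 9 cells = 4630  → 13.1814
row 11: Σ corner-gray over 9 cells = 4920  → 14.0070
row 12: Σ corner-gray over 9 cells = 5293  → 15.0689
row 13: Σ corner-gray over 9 cells = 4850  → 13.8077
row 14: Σ corner-gray over 9 cells = 3547  → 10.0981
Σ rows: total corner-gray = 63595  → 181.0519 mm³


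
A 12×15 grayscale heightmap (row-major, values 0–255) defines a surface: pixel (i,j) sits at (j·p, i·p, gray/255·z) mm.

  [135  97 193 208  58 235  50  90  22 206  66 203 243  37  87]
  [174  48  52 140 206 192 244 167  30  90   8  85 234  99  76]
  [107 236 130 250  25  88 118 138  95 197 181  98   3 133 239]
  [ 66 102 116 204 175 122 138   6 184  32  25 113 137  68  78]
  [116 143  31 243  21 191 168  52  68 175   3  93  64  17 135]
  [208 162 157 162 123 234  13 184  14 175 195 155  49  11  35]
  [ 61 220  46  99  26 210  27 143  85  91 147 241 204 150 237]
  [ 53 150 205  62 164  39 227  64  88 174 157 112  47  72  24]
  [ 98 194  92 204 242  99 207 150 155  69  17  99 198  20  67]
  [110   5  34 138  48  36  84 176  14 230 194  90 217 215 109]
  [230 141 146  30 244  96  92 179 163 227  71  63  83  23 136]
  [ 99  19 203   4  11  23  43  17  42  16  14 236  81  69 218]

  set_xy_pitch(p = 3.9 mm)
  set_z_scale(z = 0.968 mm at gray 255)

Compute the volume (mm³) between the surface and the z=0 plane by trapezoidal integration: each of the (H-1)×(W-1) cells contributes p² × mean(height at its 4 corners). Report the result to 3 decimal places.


1051.083

height_mm = gray/255 × 0.968; cell vol = 3.9² × mean(4 corners)
unit = 3.9² × 0.968 / (4×255) = 0.0144346 mm³ per gray-sum
row 0: Σ corner-gray over 14 cells = 7078  → 102.1680
row 1: Σ corner-gray over 14 cells = 7170  → 103.4960
row 2: Σ corner-gray over 14 cells = 6718  → 96.9716
row 3: Σ corner-gray over 14 cells = 5777  → 83.3886
row 4: Σ corner-gray over 14 cells = 6300  → 90.9379
row 5: Σ corner-gray over 14 cells = 7187  → 103.7414
row 6: Σ corner-gray over 14 cells = 6875  → 99.2378
row 7: Σ corner-gray over 14 cells = 6856  → 98.9635
row 8: Σ corner-gray over 14 cells = 6838  → 98.7037
row 9: Σ corner-gray over 14 cells = 6663  → 96.1777
row 10: Σ corner-gray over 14 cells = 5355  → 77.2972
Σ rows: total corner-gray = 72817  → 1051.0834 mm³


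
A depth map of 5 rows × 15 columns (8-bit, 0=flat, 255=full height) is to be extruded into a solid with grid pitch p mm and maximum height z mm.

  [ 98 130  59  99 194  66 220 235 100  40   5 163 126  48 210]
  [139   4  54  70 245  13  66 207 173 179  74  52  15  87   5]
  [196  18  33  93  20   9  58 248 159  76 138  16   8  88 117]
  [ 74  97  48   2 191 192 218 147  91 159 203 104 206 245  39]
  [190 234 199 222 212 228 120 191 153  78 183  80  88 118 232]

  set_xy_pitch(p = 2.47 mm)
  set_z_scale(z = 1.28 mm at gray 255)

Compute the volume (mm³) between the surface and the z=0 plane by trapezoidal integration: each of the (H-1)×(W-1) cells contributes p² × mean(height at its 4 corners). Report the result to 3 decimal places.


height_mm = gray/255 × 1.28; cell vol = 2.47² × mean(4 corners)
unit = 2.47² × 1.28 / (4×255) = 0.00765603 mm³ per gray-sum
row 0: Σ corner-gray over 14 cells = 5900  → 45.1706
row 1: Σ corner-gray over 14 cells = 4863  → 37.2313
row 2: Σ corner-gray over 14 cells = 6160  → 47.1612
row 3: Σ corner-gray over 14 cells = 8553  → 65.4820
Σ rows: total corner-gray = 25476  → 195.0451 mm³

195.045
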